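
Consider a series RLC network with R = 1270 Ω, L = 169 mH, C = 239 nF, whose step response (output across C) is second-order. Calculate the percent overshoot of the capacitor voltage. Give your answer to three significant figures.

%OS ≈ 2.68%

For a series RLC circuit (capacitor voltage as output), ω_n = 1/√(LC) = 1/√(169 mH · 239 nF) = 4980 rad/s.
ζ = (R/2)·√(C/L) = (1270/2)·√(239 nF/169 mH) = 0.755.
%OS = 100 e^{−πζ/√(1−ζ²)} with ζ = 0.755 gives 2.68%.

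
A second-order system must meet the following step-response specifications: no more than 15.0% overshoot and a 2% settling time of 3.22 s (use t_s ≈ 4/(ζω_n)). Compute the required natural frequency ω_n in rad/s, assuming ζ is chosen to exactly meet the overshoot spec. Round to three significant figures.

ω_n ≈ 2.40 rad/s

From %OS = 100·exp(−πζ/√(1−ζ²)), invert to get ζ = −ln(OS)/√(π² + ln²(OS)) with OS = 0.150.
−ln 0.150 = 1.897, so ζ = 1.897/√(π² + 3.599) = 0.517.
Then ω_n = 4/(ζ t_s) = 4/(0.517 × 3.22) = 2.40 rad/s.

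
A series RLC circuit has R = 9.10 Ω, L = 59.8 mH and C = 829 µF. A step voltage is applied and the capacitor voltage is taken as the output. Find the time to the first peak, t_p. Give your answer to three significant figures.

t_p ≈ 0.0262 s

For a series RLC circuit (capacitor voltage as output), ω_n = 1/√(LC) = 1/√(59.8 mH · 829 µF) = 142 rad/s.
ζ = (R/2)·√(C/L) = (9.10/2)·√(829 µF/59.8 mH) = 0.536.
ω_d = ω_n√(1−ζ²) = 120 rad/s. t_p = π/ω_d = 0.0262 s.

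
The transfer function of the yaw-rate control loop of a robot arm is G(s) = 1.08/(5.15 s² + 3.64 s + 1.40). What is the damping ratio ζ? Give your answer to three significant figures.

Dividing through by 5.15: denominator becomes s² + 0.7068 s + 0.2718.
So ω_n = √0.2718 = 0.521 rad/s and ζ = 0.7068/(2·0.521) = 0.678.

ζ ≈ 0.678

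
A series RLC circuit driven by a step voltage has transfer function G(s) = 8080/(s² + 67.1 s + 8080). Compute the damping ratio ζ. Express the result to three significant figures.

Matching coefficients with s² + 2ζω_n s + ω_n² gives ω_n² = 8080 ⇒ ω_n = 89.9 rad/s, and ζ = 67.1/(2ω_n) = 0.373.

ζ ≈ 0.373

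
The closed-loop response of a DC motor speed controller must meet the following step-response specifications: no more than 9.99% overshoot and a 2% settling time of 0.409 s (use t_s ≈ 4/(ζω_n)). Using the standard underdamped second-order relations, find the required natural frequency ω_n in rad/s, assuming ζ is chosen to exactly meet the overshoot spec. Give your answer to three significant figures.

From %OS = 100·exp(−πζ/√(1−ζ²)), invert to get ζ = −ln(OS)/√(π² + ln²(OS)) with OS = 0.0999.
−ln 0.0999 = 2.304, so ζ = 2.304/√(π² + 5.307) = 0.591.
Then ω_n = 4/(ζ t_s) = 4/(0.591 × 0.409) = 16.5 rad/s.

ω_n ≈ 16.5 rad/s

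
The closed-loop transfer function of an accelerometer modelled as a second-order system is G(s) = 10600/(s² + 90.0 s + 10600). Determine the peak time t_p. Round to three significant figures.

Comparing the denominator to s² + 2ζω_n s + ω_n²: ω_n = √10600 = 103 rad/s, and 2ζω_n = 90.0 so ζ = 90.0/(2·103) = 0.437.
ω_d = 103·√(1 − 0.437²) = 92.6 rad/s. Then t_p = π/ω_d = 0.0339 s.

t_p ≈ 0.0339 s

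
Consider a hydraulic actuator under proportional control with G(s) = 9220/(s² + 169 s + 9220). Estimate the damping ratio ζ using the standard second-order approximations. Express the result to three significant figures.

ζ ≈ 0.880

Matching coefficients with s² + 2ζω_n s + ω_n² gives ω_n² = 9220 ⇒ ω_n = 96.0 rad/s, and ζ = 169/(2ω_n) = 0.880.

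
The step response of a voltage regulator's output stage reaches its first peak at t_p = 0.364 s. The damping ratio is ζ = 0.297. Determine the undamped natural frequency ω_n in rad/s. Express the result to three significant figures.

ω_n ≈ 9.04 rad/s

Peak time t_p = π/ω_d, so ω_d = π/t_p = π/0.364 = 8.63 rad/s.
ω_n = ω_d/√(1−ζ²) = 8.63/√0.912 = 9.04 rad/s.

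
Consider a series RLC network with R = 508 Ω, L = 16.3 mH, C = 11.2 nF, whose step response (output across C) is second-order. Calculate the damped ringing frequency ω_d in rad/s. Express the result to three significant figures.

For a series RLC circuit (capacitor voltage as output), ω_n = 1/√(LC) = 1/√(16.3 mH · 11.2 nF) = 74000 rad/s.
ζ = (R/2)·√(C/L) = (508/2)·√(11.2 nF/16.3 mH) = 0.211.
ω_d = 74000·√(1 − 0.211²) = 72400 rad/s.

ω_d ≈ 72400 rad/s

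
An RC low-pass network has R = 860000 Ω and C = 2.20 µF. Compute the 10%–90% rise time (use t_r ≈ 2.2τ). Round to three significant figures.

t_r ≈ 4.16 s

τ = RC = 860000 × 2.20 µF = 1.89 s.
t_r ≈ 2.2τ = 4.16 s.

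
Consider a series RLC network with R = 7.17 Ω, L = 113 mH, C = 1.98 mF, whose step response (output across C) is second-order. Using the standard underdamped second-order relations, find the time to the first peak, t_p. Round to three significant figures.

t_p ≈ 0.0534 s

For a series RLC circuit (capacitor voltage as output), ω_n = 1/√(LC) = 1/√(113 mH · 1.98 mF) = 66.9 rad/s.
ζ = (R/2)·√(C/L) = (7.17/2)·√(1.98 mF/113 mH) = 0.475.
The damped frequency ω_d = ω_n√(1−ζ²) = 58.8 rad/s. t_p = π/ω_d = 0.0534 s.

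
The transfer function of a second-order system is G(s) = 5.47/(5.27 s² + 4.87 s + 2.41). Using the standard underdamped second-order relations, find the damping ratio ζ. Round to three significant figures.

Dividing through by 5.27: denominator becomes s² + 0.9241 s + 0.4573.
So ω_n = √0.4573 = 0.676 rad/s and ζ = 0.9241/(2·0.676) = 0.683.

ζ ≈ 0.683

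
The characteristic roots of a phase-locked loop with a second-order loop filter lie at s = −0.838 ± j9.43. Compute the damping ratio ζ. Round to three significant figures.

The poles are at −σ ± jω_d with σ = 0.838 and ω_d = 9.43, so ω_n = √(σ²+ω_d²) = 9.47 rad/s and ζ = σ/ω_n = 0.0885.

ζ ≈ 0.0885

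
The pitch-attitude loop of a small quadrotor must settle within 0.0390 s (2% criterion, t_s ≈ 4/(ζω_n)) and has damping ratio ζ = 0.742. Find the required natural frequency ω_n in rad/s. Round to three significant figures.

ω_n ≈ 138 rad/s

Rearranging t_s ≈ 4/(ζω_n) gives ω_n = 4/(ζ·t_s) = 4/(0.742 × 0.0390) = 138 rad/s.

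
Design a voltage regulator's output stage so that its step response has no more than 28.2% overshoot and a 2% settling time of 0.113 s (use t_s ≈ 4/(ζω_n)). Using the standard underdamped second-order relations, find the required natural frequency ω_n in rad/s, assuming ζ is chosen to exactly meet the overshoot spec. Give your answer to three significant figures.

ω_n ≈ 94.7 rad/s

ζ = −ln(OS)/√(π² + (ln OS)²). With OS = 0.282, ln OS = −1.266 and ζ = 1.266/3.387 = 0.374.
From t_s ≈ 4/(ζω_n): ω_n = 4/(ζ·t_s) = 4/(0.374·0.113) = 94.7 rad/s.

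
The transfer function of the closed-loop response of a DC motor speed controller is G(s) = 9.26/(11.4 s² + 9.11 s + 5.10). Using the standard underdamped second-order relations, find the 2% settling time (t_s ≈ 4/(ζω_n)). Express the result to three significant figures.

t_s ≈ 10.0 s

Dividing through by 11.4: denominator becomes s² + 0.7991 s + 0.4474.
So ω_n = √0.4474 = 0.669 rad/s and ζ = 0.7991/(2·0.669) = 0.597.
t_s ≈ 4/(ζω_n) = 10.0 s.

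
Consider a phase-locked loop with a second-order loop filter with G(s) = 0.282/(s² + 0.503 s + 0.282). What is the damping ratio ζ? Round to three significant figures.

ζ ≈ 0.474

Matching coefficients with s² + 2ζω_n s + ω_n² gives ω_n² = 0.282 ⇒ ω_n = 0.531 rad/s, and ζ = 0.503/(2ω_n) = 0.474.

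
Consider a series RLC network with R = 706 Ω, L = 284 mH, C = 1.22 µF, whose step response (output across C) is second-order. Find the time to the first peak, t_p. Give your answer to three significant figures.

t_p ≈ 0.00271 s

For a series RLC circuit (capacitor voltage as output), ω_n = 1/√(LC) = 1/√(284 mH · 1.22 µF) = 1700 rad/s.
ζ = (R/2)·√(C/L) = (706/2)·√(1.22 µF/284 mH) = 0.732.
The damped frequency ω_d = ω_n√(1−ζ²) = 1160 rad/s. t_p = π/ω_d = 0.00271 s.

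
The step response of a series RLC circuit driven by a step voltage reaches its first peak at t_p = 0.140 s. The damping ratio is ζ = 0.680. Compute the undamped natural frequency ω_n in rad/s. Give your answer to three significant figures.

ω_n ≈ 30.6 rad/s

Peak time t_p = π/ω_d, so ω_d = π/t_p = π/0.140 = 22.4 rad/s.
ω_n = ω_d/√(1−ζ²) = 22.4/√0.538 = 30.6 rad/s.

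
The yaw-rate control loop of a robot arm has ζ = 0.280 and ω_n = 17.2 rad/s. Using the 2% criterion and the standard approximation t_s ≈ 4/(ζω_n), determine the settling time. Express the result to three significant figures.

t_s ≈ 0.831 s

t_s ≈ 4/(ζω_n) = 4/(0.280 × 17.2) = 0.831 s.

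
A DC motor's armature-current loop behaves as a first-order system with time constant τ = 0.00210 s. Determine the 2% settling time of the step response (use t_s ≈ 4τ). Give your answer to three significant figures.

t_s ≈ 0.00840 s

t_s ≈ 4τ = 0.00840 s.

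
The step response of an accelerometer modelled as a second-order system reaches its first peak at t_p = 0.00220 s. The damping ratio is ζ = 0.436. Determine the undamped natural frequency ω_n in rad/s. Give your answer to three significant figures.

Peak time t_p = π/ω_d, so ω_d = π/t_p = π/0.00220 = 1430 rad/s.
ω_n = ω_d/√(1−ζ²) = 1430/√0.810 = 1590 rad/s.

ω_n ≈ 1590 rad/s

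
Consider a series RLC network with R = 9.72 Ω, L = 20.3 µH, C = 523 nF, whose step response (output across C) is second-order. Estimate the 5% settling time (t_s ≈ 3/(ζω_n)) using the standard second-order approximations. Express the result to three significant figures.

For a series RLC circuit (capacitor voltage as output), ω_n = 1/√(LC) = 1/√(20.3 µH · 523 nF) = 307000 rad/s.
ζ = (R/2)·√(C/L) = (9.72/2)·√(523 nF/20.3 µH) = 0.780.
t_s ≈ 3/(ζω_n) = 0.0000125 s.

t_s ≈ 0.0000125 s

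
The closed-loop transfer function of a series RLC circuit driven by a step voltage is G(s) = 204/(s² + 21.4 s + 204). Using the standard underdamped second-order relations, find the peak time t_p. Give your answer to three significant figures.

t_p ≈ 0.332 s

ω_n = √204 = 14.3 rad/s; ζ = 21.4/(2·14.3) = 0.749.
ω_d = 14.3·√(1 − 0.749²) = 9.46 rad/s. Then t_p = π/ω_d = 0.332 s.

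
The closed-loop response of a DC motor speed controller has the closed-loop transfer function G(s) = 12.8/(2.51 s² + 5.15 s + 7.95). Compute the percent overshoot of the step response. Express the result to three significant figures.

Dividing through by 2.51: denominator becomes s² + 2.052 s + 3.167.
So ω_n = √3.167 = 1.78 rad/s and ζ = 2.052/(2·1.78) = 0.576.
%OS = 100 e^{−πζ/√(1−ζ²)} with ζ = 0.576 gives 10.9%.

%OS ≈ 10.9%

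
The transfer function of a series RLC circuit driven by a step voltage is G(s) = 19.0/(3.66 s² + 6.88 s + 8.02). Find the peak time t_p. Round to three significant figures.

Dividing through by 3.66: denominator becomes s² + 1.880 s + 2.191.
So ω_n = √2.191 = 1.48 rad/s and ζ = 1.880/(2·1.48) = 0.635.
ω_d = ω_n√(1−ζ²) = 1.14 rad/s. t_p = π/ω_d = 2.75 s.

t_p ≈ 2.75 s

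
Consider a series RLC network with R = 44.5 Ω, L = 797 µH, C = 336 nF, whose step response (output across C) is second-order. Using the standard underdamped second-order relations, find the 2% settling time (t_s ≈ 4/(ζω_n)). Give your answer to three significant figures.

t_s ≈ 0.000143 s

For a series RLC circuit (capacitor voltage as output), ω_n = 1/√(LC) = 1/√(797 µH · 336 nF) = 61100 rad/s.
ζ = (R/2)·√(C/L) = (44.5/2)·√(336 nF/797 µH) = 0.457.
t_s ≈ 4/(ζω_n) = 0.000143 s.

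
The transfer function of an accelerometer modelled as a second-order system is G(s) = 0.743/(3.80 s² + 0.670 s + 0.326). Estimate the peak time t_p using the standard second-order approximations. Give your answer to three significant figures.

Dividing through by 3.80: denominator becomes s² + 0.1763 s + 0.08579.
So ω_n = √0.08579 = 0.293 rad/s and ζ = 0.1763/(2·0.293) = 0.301.
ω_d = 0.293·√(1 − 0.301²) = 0.279 rad/s. t_p = π/ω_d = 11.2 s.

t_p ≈ 11.2 s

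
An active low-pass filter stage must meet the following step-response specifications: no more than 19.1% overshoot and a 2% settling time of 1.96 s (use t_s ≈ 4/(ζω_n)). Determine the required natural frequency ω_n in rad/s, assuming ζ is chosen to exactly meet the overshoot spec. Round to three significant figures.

ω_n ≈ 4.38 rad/s

Inverting the overshoot relation: ζ = |ln 0.191|/√(π² + ln²0.191) = 0.466.
From t_s ≈ 4/(ζω_n): ω_n = 4/(ζ·t_s) = 4/(0.466·1.96) = 4.38 rad/s.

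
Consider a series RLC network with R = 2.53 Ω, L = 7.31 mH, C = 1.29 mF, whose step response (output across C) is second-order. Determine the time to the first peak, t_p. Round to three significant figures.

For a series RLC circuit (capacitor voltage as output), ω_n = 1/√(LC) = 1/√(7.31 mH · 1.29 mF) = 326 rad/s.
ζ = (R/2)·√(C/L) = (2.53/2)·√(1.29 mF/7.31 mH) = 0.531.
The damped frequency ω_d = ω_n√(1−ζ²) = 276 rad/s. t_p = π/ω_d = 0.0114 s.

t_p ≈ 0.0114 s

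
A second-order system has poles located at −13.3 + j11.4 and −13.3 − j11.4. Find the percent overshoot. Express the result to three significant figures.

%OS ≈ 2.56%

The poles are at −σ ± jω_d with σ = 13.3 and ω_d = 11.4, so ω_n = √(σ²+ω_d²) = 17.5 rad/s and ζ = σ/ω_n = 0.759.
%OS = 100·exp(−πζ/√(1−ζ²)) = 2.56%.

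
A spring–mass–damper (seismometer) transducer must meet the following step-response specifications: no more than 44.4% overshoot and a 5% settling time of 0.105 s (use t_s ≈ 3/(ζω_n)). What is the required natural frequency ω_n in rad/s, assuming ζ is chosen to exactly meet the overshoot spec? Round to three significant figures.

ω_n ≈ 114 rad/s

Inverting the overshoot relation: ζ = |ln 0.444|/√(π² + ln²0.444) = 0.250.
Then ω_n = 3/(ζ t_s) = 3/(0.250 × 0.105) = 114 rad/s.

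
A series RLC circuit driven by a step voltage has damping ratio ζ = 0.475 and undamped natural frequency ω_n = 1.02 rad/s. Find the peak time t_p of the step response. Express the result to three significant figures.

t_p ≈ 3.50 s

The damped frequency is ω_d = ω_n√(1−ζ²) = 1.02·√(1−0.226) = 0.898 rad/s.
Peak time t_p = π/ω_d = π/0.898 = 3.50 s.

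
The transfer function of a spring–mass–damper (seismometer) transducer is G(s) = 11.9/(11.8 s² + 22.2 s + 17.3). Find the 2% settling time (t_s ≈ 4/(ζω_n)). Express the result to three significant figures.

t_s ≈ 4.25 s

Dividing through by 11.8: denominator becomes s² + 1.881 s + 1.466.
So ω_n = √1.466 = 1.21 rad/s and ζ = 1.881/(2·1.21) = 0.777.
t_s ≈ 4/(ζω_n) = 4.25 s.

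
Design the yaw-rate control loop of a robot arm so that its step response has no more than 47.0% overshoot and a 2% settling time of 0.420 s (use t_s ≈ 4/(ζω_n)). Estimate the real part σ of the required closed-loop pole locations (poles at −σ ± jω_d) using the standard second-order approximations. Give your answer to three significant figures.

The settling-time spec alone fixes σ = ζω_n = 4/t_s = 4/0.420 = 9.52.
(Overshoot then fixes ζ = 0.234 and hence ω_d = σ·√(1−ζ²)/ζ = 39.6 rad/s.)

σ ≈ 9.52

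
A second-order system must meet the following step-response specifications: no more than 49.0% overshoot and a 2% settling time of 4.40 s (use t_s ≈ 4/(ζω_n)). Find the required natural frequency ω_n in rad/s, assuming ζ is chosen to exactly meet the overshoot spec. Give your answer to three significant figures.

From %OS = 100·exp(−πζ/√(1−ζ²)), invert to get ζ = −ln(OS)/√(π² + ln²(OS)) with OS = 0.490.
−ln 0.490 = 0.7133, so ζ = 0.7133/√(π² + 0.5089) = 0.221.
Then ω_n = 4/(ζ t_s) = 4/(0.221 × 4.40) = 4.11 rad/s.

ω_n ≈ 4.11 rad/s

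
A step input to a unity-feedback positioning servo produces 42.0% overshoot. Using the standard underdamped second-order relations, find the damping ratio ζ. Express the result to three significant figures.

ζ ≈ 0.266

Inverting the overshoot relation: ζ = |ln 0.420|/√(π² + ln²0.420) = 0.266.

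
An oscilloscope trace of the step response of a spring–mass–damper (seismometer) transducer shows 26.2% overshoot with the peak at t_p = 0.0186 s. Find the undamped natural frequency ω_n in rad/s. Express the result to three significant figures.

ω_n ≈ 184 rad/s

The overshoot fixes ζ = −ln(OS)/√(π²+ln²(OS)) = 0.392.
From t_p = π/ω_d, ω_d = π/0.0186 = 169 rad/s, so ω_n = ω_d/√(1−ζ²) = 184 rad/s.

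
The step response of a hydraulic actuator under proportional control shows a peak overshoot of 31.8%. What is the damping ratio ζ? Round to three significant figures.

ζ ≈ 0.343

ζ = −ln(OS)/√(π² + (ln OS)²). With OS = 0.318, ln OS = −1.146 and ζ = 1.146/3.344 = 0.343.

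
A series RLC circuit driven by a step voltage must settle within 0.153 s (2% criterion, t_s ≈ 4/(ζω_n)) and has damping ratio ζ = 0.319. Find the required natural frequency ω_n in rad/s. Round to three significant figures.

Rearranging t_s ≈ 4/(ζω_n) gives ω_n = 4/(ζ·t_s) = 4/(0.319 × 0.153) = 82.0 rad/s.

ω_n ≈ 82.0 rad/s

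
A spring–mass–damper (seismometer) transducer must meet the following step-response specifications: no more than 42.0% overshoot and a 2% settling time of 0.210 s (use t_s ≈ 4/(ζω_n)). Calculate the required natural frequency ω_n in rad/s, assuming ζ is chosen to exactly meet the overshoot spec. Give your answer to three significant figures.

ω_n ≈ 71.6 rad/s

From %OS = 100·exp(−πζ/√(1−ζ²)), invert to get ζ = −ln(OS)/√(π² + ln²(OS)) with OS = 0.420.
−ln 0.420 = 0.8675, so ζ = 0.8675/√(π² + 0.7526) = 0.266.
Then ω_n = 4/(ζ t_s) = 4/(0.266 × 0.210) = 71.6 rad/s.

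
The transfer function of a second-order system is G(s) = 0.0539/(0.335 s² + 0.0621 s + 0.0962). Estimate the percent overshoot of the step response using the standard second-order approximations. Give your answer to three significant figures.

Dividing through by 0.335: denominator becomes s² + 0.1854 s + 0.2872.
So ω_n = √0.2872 = 0.536 rad/s and ζ = 0.1854/(2·0.536) = 0.173.
Overshoot: exp(−π·0.173/√(1−0.173²)) = 0.576, i.e. 57.6%.

%OS ≈ 57.6%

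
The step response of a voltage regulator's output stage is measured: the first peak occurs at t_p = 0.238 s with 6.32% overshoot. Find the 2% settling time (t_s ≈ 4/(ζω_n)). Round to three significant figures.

The overshoot fixes ζ = −ln(OS)/√(π²+ln²(OS)) = 0.660.
t_p = π/ω_d ⇒ ω_d = 13.2 rad/s; then ω_n = ω_d/√(1−ζ²) = 17.6 rad/s.
t_s ≈ 4/(ζω_n) = 4/(0.660·17.6) = 0.345 s.

t_s ≈ 0.345 s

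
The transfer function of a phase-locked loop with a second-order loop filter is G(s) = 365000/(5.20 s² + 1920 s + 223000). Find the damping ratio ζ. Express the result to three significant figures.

ζ ≈ 0.891

Dividing through by 5.20: denominator becomes s² + 369.2 s + 42880.
So ω_n = √42880 = 207 rad/s and ζ = 369.2/(2·207) = 0.891.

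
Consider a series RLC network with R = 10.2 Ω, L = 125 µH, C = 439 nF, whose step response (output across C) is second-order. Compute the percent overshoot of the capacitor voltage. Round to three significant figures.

For a series RLC circuit (capacitor voltage as output), ω_n = 1/√(LC) = 1/√(125 µH · 439 nF) = 135000 rad/s.
ζ = (R/2)·√(C/L) = (10.2/2)·√(439 nF/125 µH) = 0.302.
Overshoot: exp(−π·0.302/√(1−0.302²)) = 0.369, i.e. 36.9%.

%OS ≈ 36.9%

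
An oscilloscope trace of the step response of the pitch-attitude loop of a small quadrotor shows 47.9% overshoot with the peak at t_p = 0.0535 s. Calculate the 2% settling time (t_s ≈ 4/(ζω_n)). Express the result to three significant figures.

t_s ≈ 0.291 s

From the overshoot, ζ = −ln(OS)/√(π²+ln²(OS)) = 0.228.
t_p = π/ω_d ⇒ ω_d = 58.7 rad/s; then ω_n = ω_d/√(1−ζ²) = 60.3 rad/s.
t_s ≈ 4/(ζω_n) = 4/(0.228·60.3) = 0.291 s.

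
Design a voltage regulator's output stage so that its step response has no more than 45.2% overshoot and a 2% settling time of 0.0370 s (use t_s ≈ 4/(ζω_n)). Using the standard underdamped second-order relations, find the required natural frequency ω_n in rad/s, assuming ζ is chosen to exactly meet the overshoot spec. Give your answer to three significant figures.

ω_n ≈ 441 rad/s

Inverting the overshoot relation: ζ = |ln 0.452|/√(π² + ln²0.452) = 0.245.
Then ω_n = 4/(ζ t_s) = 4/(0.245 × 0.0370) = 441 rad/s.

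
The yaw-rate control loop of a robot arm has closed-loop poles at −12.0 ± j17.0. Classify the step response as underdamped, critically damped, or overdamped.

underdamped

Since the poles form a complex-conjugate pair with nonzero imaginary part, the response is underdamped.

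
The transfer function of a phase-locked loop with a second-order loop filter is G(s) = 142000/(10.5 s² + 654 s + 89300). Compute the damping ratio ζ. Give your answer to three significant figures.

ζ ≈ 0.338

Dividing through by 10.5: denominator becomes s² + 62.29 s + 8505.
So ω_n = √8505 = 92.2 rad/s and ζ = 62.29/(2·92.2) = 0.338.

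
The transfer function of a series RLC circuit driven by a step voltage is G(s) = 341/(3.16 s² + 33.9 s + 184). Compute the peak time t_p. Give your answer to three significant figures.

Dividing through by 3.16: denominator becomes s² + 10.73 s + 58.23.
So ω_n = √58.23 = 7.63 rad/s and ζ = 10.73/(2·7.63) = 0.703.
The damped frequency ω_d = ω_n√(1−ζ²) = 5.43 rad/s. t_p = π/ω_d = 0.579 s.

t_p ≈ 0.579 s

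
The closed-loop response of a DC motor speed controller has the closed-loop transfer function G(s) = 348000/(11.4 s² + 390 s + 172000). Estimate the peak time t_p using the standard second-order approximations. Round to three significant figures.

Dividing through by 11.4: denominator becomes s² + 34.21 s + 15090.
So ω_n = √15090 = 123 rad/s and ζ = 34.21/(2·123) = 0.139.
ω_d = ω_n√(1−ζ²) = 122 rad/s. t_p = π/ω_d = 0.0258 s.

t_p ≈ 0.0258 s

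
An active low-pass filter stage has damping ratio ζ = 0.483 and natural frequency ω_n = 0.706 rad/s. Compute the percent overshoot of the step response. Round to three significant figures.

%OS ≈ 17.7%

For an underdamped second-order system, %OS = 100·exp(−πζ/√(1−ζ²)).
πζ/√(1−ζ²) = π·0.483/√(1−0.233) = 1.733, so %OS = 100·e^(−1.733) = 17.7%.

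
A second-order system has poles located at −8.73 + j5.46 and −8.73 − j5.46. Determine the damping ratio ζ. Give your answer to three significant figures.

ζ ≈ 0.848

The poles are at −σ ± jω_d with σ = 8.73 and ω_d = 5.46, so ω_n = √(σ²+ω_d²) = 10.3 rad/s and ζ = σ/ω_n = 0.848.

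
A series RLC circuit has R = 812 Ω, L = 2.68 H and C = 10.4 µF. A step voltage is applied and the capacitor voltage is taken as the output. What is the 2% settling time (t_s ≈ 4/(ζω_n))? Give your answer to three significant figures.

t_s ≈ 0.0264 s

For a series RLC circuit (capacitor voltage as output), ω_n = 1/√(LC) = 1/√(2.68 H · 10.4 µF) = 189 rad/s.
ζ = (R/2)·√(C/L) = (812/2)·√(10.4 µF/2.68 H) = 0.800.
t_s ≈ 4/(ζω_n) = 0.0264 s.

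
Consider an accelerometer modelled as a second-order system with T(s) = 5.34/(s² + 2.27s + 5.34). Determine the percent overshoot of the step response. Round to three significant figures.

ω_n = √5.34 = 2.31 rad/s; ζ = 2.27/(2·2.31) = 0.491.
%OS = 100 e^{−πζ/√(1−ζ²)} with ζ = 0.491 gives 17.0%.

%OS ≈ 17.0%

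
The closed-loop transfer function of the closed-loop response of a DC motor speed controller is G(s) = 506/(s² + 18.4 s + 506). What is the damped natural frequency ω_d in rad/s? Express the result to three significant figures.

ω_d ≈ 20.5 rad/s

ω_n = √506 = 22.5 rad/s; ζ = 18.4/(2·22.5) = 0.409.
ω_d = 22.5·√(1 − 0.409²) = 20.5 rad/s.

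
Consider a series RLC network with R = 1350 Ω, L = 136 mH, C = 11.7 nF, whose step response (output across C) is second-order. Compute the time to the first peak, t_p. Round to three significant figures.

t_p ≈ 0.000128 s

For a series RLC circuit (capacitor voltage as output), ω_n = 1/√(LC) = 1/√(136 mH · 11.7 nF) = 25100 rad/s.
ζ = (R/2)·√(C/L) = (1350/2)·√(11.7 nF/136 mH) = 0.198.
ω_d = ω_n√(1−ζ²) = 24600 rad/s. t_p = π/ω_d = 0.000128 s.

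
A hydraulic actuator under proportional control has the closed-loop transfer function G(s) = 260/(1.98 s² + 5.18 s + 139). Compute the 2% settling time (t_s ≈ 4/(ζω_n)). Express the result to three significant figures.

Dividing through by 1.98: denominator becomes s² + 2.616 s + 70.20.
So ω_n = √70.20 = 8.38 rad/s and ζ = 2.616/(2·8.38) = 0.156.
t_s ≈ 4/(ζω_n) = 3.06 s.

t_s ≈ 3.06 s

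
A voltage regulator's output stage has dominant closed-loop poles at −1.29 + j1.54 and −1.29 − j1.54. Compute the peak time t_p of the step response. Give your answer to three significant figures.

t_p = π/ω_d with ω_d = 1.54 (the imaginary part), so t_p = 2.04 s.

t_p ≈ 2.04 s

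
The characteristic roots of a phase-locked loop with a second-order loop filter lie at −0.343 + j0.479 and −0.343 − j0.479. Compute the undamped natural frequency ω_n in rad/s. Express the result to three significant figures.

ω_n ≈ 0.589 rad/s

The poles are at −σ ± jω_d with σ = 0.343 and ω_d = 0.479, so ω_n = √(σ²+ω_d²) = 0.589 rad/s and ζ = σ/ω_n = 0.582.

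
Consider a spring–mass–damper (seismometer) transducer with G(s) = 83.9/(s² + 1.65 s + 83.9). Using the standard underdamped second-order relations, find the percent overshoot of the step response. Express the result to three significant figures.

ω_n = √83.9 = 9.16 rad/s; ζ = 1.65/(2·9.16) = 0.0901.
%OS = 100·exp(−πζ/√(1−ζ²)) = 75.3%.

%OS ≈ 75.3%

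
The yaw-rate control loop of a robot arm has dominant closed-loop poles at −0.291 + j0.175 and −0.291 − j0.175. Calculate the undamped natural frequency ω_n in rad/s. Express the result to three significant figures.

ω_n ≈ 0.340 rad/s

|pole| = ω_n = √(0.291² + 0.175²) = 0.340 rad/s; ζ = cos θ = σ/ω_n = 0.857.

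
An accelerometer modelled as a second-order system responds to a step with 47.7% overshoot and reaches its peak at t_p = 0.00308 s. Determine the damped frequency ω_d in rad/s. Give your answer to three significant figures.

ω_d ≈ 1020 rad/s

t_p = π/ω_d, so ω_d = π/0.00308 = 1020 rad/s.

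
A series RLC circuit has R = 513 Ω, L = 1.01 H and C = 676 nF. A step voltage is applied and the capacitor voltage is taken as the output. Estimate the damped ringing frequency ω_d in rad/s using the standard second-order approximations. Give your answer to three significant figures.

ω_d ≈ 1180 rad/s

For a series RLC circuit (capacitor voltage as output), ω_n = 1/√(LC) = 1/√(1.01 H · 676 nF) = 1210 rad/s.
ζ = (R/2)·√(C/L) = (513/2)·√(676 nF/1.01 H) = 0.210.
ω_d = ω_n√(1−ζ²) = 1180 rad/s.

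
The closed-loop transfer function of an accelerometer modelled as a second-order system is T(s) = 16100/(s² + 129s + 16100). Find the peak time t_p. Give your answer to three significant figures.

t_p ≈ 0.0288 s

Matching coefficients with s² + 2ζω_n s + ω_n² gives ω_n² = 16100 ⇒ ω_n = 127 rad/s, and ζ = 129/(2ω_n) = 0.508.
ω_d = ω_n√(1−ζ²) = 109 rad/s. Then t_p = π/ω_d = 0.0288 s.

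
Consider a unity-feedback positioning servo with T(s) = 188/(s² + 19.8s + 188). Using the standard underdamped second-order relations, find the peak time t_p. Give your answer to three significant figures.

t_p ≈ 0.331 s

ω_n = √188 = 13.7 rad/s; ζ = 19.8/(2·13.7) = 0.722.
ω_d = 13.7·√(1 − 0.722²) = 9.49 rad/s. Then t_p = π/ω_d = 0.331 s.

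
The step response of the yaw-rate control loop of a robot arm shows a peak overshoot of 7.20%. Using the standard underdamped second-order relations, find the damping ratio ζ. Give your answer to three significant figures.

ζ ≈ 0.642

Inverting the overshoot relation: ζ = |ln 0.0720|/√(π² + ln²0.0720) = 0.642.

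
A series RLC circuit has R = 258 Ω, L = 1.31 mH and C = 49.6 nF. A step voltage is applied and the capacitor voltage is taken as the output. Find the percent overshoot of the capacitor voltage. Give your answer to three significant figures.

For a series RLC circuit (capacitor voltage as output), ω_n = 1/√(LC) = 1/√(1.31 mH · 49.6 nF) = 124000 rad/s.
ζ = (R/2)·√(C/L) = (258/2)·√(49.6 nF/1.31 mH) = 0.794.
Overshoot: exp(−π·0.794/√(1−0.794²)) = 0.0166, i.e. 1.66%.

%OS ≈ 1.66%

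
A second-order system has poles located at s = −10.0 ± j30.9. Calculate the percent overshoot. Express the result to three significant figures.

With σ = 10.0, ω_d = 30.9: ω_n = √(σ²+ω_d²) = 32.5 rad/s, ζ = σ/ω_n = 0.308.
Overshoot: exp(−π·0.308/√(1−0.308²)) = 0.362, i.e. 36.2%.

%OS ≈ 36.2%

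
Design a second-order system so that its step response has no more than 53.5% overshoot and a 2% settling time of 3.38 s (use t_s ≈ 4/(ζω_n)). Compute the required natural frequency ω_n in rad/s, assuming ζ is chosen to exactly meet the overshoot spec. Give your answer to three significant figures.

Inverting the overshoot relation: ζ = |ln 0.535|/√(π² + ln²0.535) = 0.195.
From t_s ≈ 4/(ζω_n): ω_n = 4/(ζ·t_s) = 4/(0.195·3.38) = 6.06 rad/s.

ω_n ≈ 6.06 rad/s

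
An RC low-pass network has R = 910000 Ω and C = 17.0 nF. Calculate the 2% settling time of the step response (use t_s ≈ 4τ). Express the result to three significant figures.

τ = RC = 910000 × 17.0 nF = 0.0155 s.
t_s ≈ 4τ = 0.0619 s.

t_s ≈ 0.0619 s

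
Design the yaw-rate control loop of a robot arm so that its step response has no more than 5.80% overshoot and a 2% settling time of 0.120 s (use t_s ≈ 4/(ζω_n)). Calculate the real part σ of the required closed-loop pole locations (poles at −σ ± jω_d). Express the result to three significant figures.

σ ≈ 33.3

The settling-time spec alone fixes σ = ζω_n = 4/t_s = 4/0.120 = 33.3.
(Overshoot then fixes ζ = 0.672 and hence ω_d = σ·√(1−ζ²)/ζ = 36.8 rad/s.)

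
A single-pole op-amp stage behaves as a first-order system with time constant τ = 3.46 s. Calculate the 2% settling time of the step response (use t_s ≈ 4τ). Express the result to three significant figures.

t_s ≈ 13.8 s

t_s ≈ 4τ = 13.8 s.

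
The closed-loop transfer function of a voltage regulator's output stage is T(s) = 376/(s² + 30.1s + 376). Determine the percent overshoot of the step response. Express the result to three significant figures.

%OS ≈ 2.09%

Matching coefficients with s² + 2ζω_n s + ω_n² gives ω_n² = 376 ⇒ ω_n = 19.4 rad/s, and ζ = 30.1/(2ω_n) = 0.776.
%OS = 100 e^{−πζ/√(1−ζ²)} with ζ = 0.776 gives 2.09%.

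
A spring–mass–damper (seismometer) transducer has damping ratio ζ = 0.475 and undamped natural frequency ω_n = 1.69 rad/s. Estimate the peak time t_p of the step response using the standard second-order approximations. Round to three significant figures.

The damped frequency is ω_d = ω_n√(1−ζ²) = 1.69·√(1−0.226) = 1.49 rad/s.
Peak time t_p = π/ω_d = π/1.49 = 2.11 s.

t_p ≈ 2.11 s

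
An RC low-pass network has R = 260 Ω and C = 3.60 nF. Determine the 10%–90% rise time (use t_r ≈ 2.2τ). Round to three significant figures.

t_r ≈ 0.00000206 s

τ = RC = 260 × 3.60 nF = 0.000000936 s.
t_r ≈ 2.2τ = 0.00000206 s.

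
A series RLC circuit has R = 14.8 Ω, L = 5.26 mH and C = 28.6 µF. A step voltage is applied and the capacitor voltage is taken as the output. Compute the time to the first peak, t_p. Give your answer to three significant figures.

t_p ≈ 0.00145 s

For a series RLC circuit (capacitor voltage as output), ω_n = 1/√(LC) = 1/√(5.26 mH · 28.6 µF) = 2580 rad/s.
ζ = (R/2)·√(C/L) = (14.8/2)·√(28.6 µF/5.26 mH) = 0.546.
ω_d = 2580·√(1 − 0.546²) = 2160 rad/s. t_p = π/ω_d = 0.00145 s.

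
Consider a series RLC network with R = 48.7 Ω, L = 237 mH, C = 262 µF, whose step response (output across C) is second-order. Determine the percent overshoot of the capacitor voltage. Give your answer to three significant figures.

%OS ≈ 1.31%

For a series RLC circuit (capacitor voltage as output), ω_n = 1/√(LC) = 1/√(237 mH · 262 µF) = 127 rad/s.
ζ = (R/2)·√(C/L) = (48.7/2)·√(262 µF/237 mH) = 0.810.
Overshoot: exp(−π·0.810/√(1−0.810²)) = 0.0131, i.e. 1.31%.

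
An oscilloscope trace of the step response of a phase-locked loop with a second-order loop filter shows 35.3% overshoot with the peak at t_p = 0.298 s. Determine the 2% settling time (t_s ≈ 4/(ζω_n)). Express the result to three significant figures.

t_s ≈ 1.14 s

ζ from %OS: ζ = |ln 0.353|/√(π²+ln²0.353) = 0.315.
t_p = π/ω_d ⇒ ω_d = 10.5 rad/s; then ω_n = ω_d/√(1−ζ²) = 11.1 rad/s.
t_s ≈ 4/(ζω_n) = 4/(0.315·11.1) = 1.14 s.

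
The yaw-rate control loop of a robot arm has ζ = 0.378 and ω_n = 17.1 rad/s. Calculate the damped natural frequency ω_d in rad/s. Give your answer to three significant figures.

ω_d = ω_n√(1−ζ²) = 17.1·√0.857 = 15.8 rad/s.

ω_d ≈ 15.8 rad/s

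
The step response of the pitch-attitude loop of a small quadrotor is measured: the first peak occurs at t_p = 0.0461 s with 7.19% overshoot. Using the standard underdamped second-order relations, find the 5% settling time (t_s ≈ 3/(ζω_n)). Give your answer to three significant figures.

t_s ≈ 0.0525 s

The overshoot fixes ζ = −ln(OS)/√(π²+ln²(OS)) = 0.642.
From t_p = π/ω_d, ω_d = π/0.0461 = 68.1 rad/s, so ω_n = ω_d/√(1−ζ²) = 88.9 rad/s.
t_s ≈ 3/(ζω_n) = 3/(0.642·88.9) = 0.0525 s.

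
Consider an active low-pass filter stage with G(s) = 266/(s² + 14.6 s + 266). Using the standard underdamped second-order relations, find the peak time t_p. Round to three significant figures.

t_p ≈ 0.215 s

Comparing the denominator to s² + 2ζω_n s + ω_n²: ω_n = √266 = 16.3 rad/s, and 2ζω_n = 14.6 so ζ = 14.6/(2·16.3) = 0.448.
ω_d = ω_n√(1−ζ²) = 14.6 rad/s. Then t_p = π/ω_d = 0.215 s.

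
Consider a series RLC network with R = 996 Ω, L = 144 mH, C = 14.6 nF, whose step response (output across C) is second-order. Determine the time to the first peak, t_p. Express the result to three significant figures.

t_p ≈ 0.000146 s

For a series RLC circuit (capacitor voltage as output), ω_n = 1/√(LC) = 1/√(144 mH · 14.6 nF) = 21800 rad/s.
ζ = (R/2)·√(C/L) = (996/2)·√(14.6 nF/144 mH) = 0.159.
ω_d = 21800·√(1 − 0.159²) = 21500 rad/s. t_p = π/ω_d = 0.000146 s.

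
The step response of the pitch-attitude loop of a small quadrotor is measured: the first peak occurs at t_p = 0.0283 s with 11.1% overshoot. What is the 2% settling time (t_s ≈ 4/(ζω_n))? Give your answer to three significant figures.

t_s ≈ 0.0515 s

From the overshoot, ζ = −ln(OS)/√(π²+ln²(OS)) = 0.573.
t_p = π/ω_d ⇒ ω_d = 111 rad/s; then ω_n = ω_d/√(1−ζ²) = 135 rad/s.
t_s ≈ 4/(ζω_n) = 4/(0.573·135) = 0.0515 s.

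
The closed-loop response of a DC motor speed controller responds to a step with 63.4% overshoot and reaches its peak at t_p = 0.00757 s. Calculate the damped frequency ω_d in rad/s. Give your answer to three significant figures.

ω_d ≈ 415 rad/s

t_p = π/ω_d, so ω_d = π/0.00757 = 415 rad/s.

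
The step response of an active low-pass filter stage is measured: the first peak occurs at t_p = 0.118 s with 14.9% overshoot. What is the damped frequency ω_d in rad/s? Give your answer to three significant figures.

ω_d ≈ 26.6 rad/s

t_p = π/ω_d, so ω_d = π/0.118 = 26.6 rad/s.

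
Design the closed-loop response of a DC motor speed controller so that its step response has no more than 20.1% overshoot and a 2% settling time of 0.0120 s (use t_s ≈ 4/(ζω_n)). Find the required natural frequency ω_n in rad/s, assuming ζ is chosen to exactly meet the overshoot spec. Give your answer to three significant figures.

Inverting the overshoot relation: ζ = |ln 0.201|/√(π² + ln²0.201) = 0.455.
From t_s ≈ 4/(ζω_n): ω_n = 4/(ζ·t_s) = 4/(0.455·0.0120) = 733 rad/s.

ω_n ≈ 733 rad/s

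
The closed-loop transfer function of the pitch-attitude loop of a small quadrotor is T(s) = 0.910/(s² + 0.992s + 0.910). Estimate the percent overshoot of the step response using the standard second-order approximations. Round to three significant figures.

Comparing the denominator to s² + 2ζω_n s + ω_n²: ω_n = √0.910 = 0.954 rad/s, and 2ζω_n = 0.992 so ζ = 0.992/(2·0.954) = 0.520.
%OS = 100 e^{−πζ/√(1−ζ²)} with ζ = 0.520 gives 14.8%.

%OS ≈ 14.8%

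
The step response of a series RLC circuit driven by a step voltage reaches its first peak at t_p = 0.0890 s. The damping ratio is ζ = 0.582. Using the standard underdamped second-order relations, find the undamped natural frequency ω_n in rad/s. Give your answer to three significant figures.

Peak time t_p = π/ω_d, so ω_d = π/t_p = π/0.0890 = 35.3 rad/s.
ω_n = ω_d/√(1−ζ²) = 35.3/√0.661 = 43.4 rad/s.

ω_n ≈ 43.4 rad/s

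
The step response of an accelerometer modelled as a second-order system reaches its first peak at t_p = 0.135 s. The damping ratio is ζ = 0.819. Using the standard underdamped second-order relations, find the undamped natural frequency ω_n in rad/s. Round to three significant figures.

ω_n ≈ 40.6 rad/s

Peak time t_p = π/ω_d, so ω_d = π/t_p = π/0.135 = 23.3 rad/s.
ω_n = ω_d/√(1−ζ²) = 23.3/√0.329 = 40.6 rad/s.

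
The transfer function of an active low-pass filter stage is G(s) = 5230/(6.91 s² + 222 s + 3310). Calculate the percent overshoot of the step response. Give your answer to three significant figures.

%OS ≈ 3.35%

Dividing through by 6.91: denominator becomes s² + 32.13 s + 479.0.
So ω_n = √479.0 = 21.9 rad/s and ζ = 32.13/(2·21.9) = 0.734.
%OS = 100·exp(−πζ/√(1−ζ²)) = 3.35%.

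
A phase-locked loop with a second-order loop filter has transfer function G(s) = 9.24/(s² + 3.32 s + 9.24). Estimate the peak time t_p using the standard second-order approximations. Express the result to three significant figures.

Comparing the denominator to s² + 2ζω_n s + ω_n²: ω_n = √9.24 = 3.04 rad/s, and 2ζω_n = 3.32 so ζ = 3.32/(2·3.04) = 0.546.
ω_d = ω_n√(1−ζ²) = 2.55 rad/s. Then t_p = π/ω_d = 1.23 s.

t_p ≈ 1.23 s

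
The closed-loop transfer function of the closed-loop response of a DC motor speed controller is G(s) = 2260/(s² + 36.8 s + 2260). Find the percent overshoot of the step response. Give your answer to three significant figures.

Matching coefficients with s² + 2ζω_n s + ω_n² gives ω_n² = 2260 ⇒ ω_n = 47.5 rad/s, and ζ = 36.8/(2ω_n) = 0.387.
Overshoot: exp(−π·0.387/√(1−0.387²)) = 0.267, i.e. 26.7%.

%OS ≈ 26.7%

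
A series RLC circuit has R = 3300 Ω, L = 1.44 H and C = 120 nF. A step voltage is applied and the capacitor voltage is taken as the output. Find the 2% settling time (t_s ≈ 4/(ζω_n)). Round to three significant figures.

For a series RLC circuit (capacitor voltage as output), ω_n = 1/√(LC) = 1/√(1.44 H · 120 nF) = 2410 rad/s.
ζ = (R/2)·√(C/L) = (3300/2)·√(120 nF/1.44 H) = 0.476.
t_s ≈ 4/(ζω_n) = 0.00349 s.

t_s ≈ 0.00349 s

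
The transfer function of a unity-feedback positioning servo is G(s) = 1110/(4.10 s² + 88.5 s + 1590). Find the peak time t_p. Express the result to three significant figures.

Dividing through by 4.10: denominator becomes s² + 21.59 s + 387.8.
So ω_n = √387.8 = 19.7 rad/s and ζ = 21.59/(2·19.7) = 0.548.
The damped frequency ω_d = ω_n√(1−ζ²) = 16.5 rad/s. t_p = π/ω_d = 0.191 s.

t_p ≈ 0.191 s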